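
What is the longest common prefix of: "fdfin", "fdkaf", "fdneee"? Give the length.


Words: fdfin, fdkaf, fdneee
  Position 0: all 'f' => match
  Position 1: all 'd' => match
  Position 2: ('f', 'k', 'n') => mismatch, stop
LCP = "fd" (length 2)

2


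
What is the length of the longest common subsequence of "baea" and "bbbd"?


LCS of "baea" and "bbbd"
DP table:
           b    b    b    d
      0    0    0    0    0
  b   0    1    1    1    1
  a   0    1    1    1    1
  e   0    1    1    1    1
  a   0    1    1    1    1
LCS length = dp[4][4] = 1

1


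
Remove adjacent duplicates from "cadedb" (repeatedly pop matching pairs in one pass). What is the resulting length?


Input: cadedb
Stack-based adjacent duplicate removal:
  Read 'c': push. Stack: c
  Read 'a': push. Stack: ca
  Read 'd': push. Stack: cad
  Read 'e': push. Stack: cade
  Read 'd': push. Stack: caded
  Read 'b': push. Stack: cadedb
Final stack: "cadedb" (length 6)

6


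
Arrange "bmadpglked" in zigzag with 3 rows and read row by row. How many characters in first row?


Zigzag "bmadpglked" into 3 rows:
Placing characters:
  'b' => row 0
  'm' => row 1
  'a' => row 2
  'd' => row 1
  'p' => row 0
  'g' => row 1
  'l' => row 2
  'k' => row 1
  'e' => row 0
  'd' => row 1
Rows:
  Row 0: "bpe"
  Row 1: "mdgkd"
  Row 2: "al"
First row length: 3

3


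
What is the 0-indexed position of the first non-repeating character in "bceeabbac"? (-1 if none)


Input: bceeabbac
Character frequencies:
  'a': 2
  'b': 3
  'c': 2
  'e': 2
Scanning left to right for freq == 1:
  Position 0 ('b'): freq=3, skip
  Position 1 ('c'): freq=2, skip
  Position 2 ('e'): freq=2, skip
  Position 3 ('e'): freq=2, skip
  Position 4 ('a'): freq=2, skip
  Position 5 ('b'): freq=3, skip
  Position 6 ('b'): freq=3, skip
  Position 7 ('a'): freq=2, skip
  Position 8 ('c'): freq=2, skip
  No unique character found => answer = -1

-1


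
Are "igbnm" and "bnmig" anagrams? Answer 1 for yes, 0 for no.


Strings: "igbnm", "bnmig"
Sorted first:  bgimn
Sorted second: bgimn
Sorted forms match => anagrams

1


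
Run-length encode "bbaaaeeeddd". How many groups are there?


Input: bbaaaeeeddd
Scanning for consecutive runs:
  Group 1: 'b' x 2 (positions 0-1)
  Group 2: 'a' x 3 (positions 2-4)
  Group 3: 'e' x 3 (positions 5-7)
  Group 4: 'd' x 3 (positions 8-10)
Total groups: 4

4


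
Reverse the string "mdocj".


Input: mdocj
Reading characters right to left:
  Position 4: 'j'
  Position 3: 'c'
  Position 2: 'o'
  Position 1: 'd'
  Position 0: 'm'
Reversed: jcodm

jcodm


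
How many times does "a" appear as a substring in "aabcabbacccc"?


Searching for "a" in "aabcabbacccc"
Scanning each position:
  Position 0: "a" => MATCH
  Position 1: "a" => MATCH
  Position 2: "b" => no
  Position 3: "c" => no
  Position 4: "a" => MATCH
  Position 5: "b" => no
  Position 6: "b" => no
  Position 7: "a" => MATCH
  Position 8: "c" => no
  Position 9: "c" => no
  Position 10: "c" => no
  Position 11: "c" => no
Total occurrences: 4

4


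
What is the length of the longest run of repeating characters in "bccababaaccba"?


Input: "bccababaaccba"
Scanning for longest run:
  Position 1 ('c'): new char, reset run to 1
  Position 2 ('c'): continues run of 'c', length=2
  Position 3 ('a'): new char, reset run to 1
  Position 4 ('b'): new char, reset run to 1
  Position 5 ('a'): new char, reset run to 1
  Position 6 ('b'): new char, reset run to 1
  Position 7 ('a'): new char, reset run to 1
  Position 8 ('a'): continues run of 'a', length=2
  Position 9 ('c'): new char, reset run to 1
  Position 10 ('c'): continues run of 'c', length=2
  Position 11 ('b'): new char, reset run to 1
  Position 12 ('a'): new char, reset run to 1
Longest run: 'c' with length 2

2


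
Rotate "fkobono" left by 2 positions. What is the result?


Input: "fkobono", rotate left by 2
First 2 characters: "fk"
Remaining characters: "obono"
Concatenate remaining + first: "obono" + "fk" = "obonofk"

obonofk


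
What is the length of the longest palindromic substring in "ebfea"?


Input: "ebfea"
Checking substrings for palindromes:
  No multi-char palindromic substrings found
Longest palindromic substring: "e" with length 1

1


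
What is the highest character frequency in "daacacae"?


Input: daacacae
Character counts:
  'a': 4
  'c': 2
  'd': 1
  'e': 1
Maximum frequency: 4

4


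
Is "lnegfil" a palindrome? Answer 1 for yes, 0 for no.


Input: lnegfil
Reversed: lifgenl
  Compare pos 0 ('l') with pos 6 ('l'): match
  Compare pos 1 ('n') with pos 5 ('i'): MISMATCH
  Compare pos 2 ('e') with pos 4 ('f'): MISMATCH
Result: not a palindrome

0


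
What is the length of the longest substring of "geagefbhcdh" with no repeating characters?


Input: "geagefbhcdh"
Sliding window (track last position of each char):
  Position 0 ('g'): window [0,0] length 1 -- new best
  Position 1 ('e'): window [0,1] length 2 -- new best
  Position 2 ('a'): window [0,2] length 3 -- new best
  Position 3 ('g'): repeat (last at 0), move window start to 1
  Position 3 ('g'): window [1,3] length 3
  Position 4 ('e'): repeat (last at 1), move window start to 2
  Position 4 ('e'): window [2,4] length 3
  Position 5 ('f'): window [2,5] length 4 -- new best
  Position 6 ('b'): window [2,6] length 5 -- new best
  Position 7 ('h'): window [2,7] length 6 -- new best
  Position 8 ('c'): window [2,8] length 7 -- new best
  Position 9 ('d'): window [2,9] length 8 -- new best
  Position 10 ('h'): repeat (last at 7), move window start to 8
  Position 10 ('h'): window [8,10] length 3
Longest substring with no repeats: "agefbhcd" with length 8

8


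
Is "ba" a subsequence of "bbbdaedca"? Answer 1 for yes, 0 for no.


Check if "ba" is a subsequence of "bbbdaedca"
Greedy scan:
  Position 0 ('b'): matches sub[0] = 'b'
  Position 1 ('b'): no match needed
  Position 2 ('b'): no match needed
  Position 3 ('d'): no match needed
  Position 4 ('a'): matches sub[1] = 'a'
  Position 5 ('e'): no match needed
  Position 6 ('d'): no match needed
  Position 7 ('c'): no match needed
  Position 8 ('a'): no match needed
All 2 characters matched => is a subsequence

1


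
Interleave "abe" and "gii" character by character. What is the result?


Interleaving "abe" and "gii":
  Position 0: 'a' from first, 'g' from second => "ag"
  Position 1: 'b' from first, 'i' from second => "bi"
  Position 2: 'e' from first, 'i' from second => "ei"
Result: agbiei

agbiei


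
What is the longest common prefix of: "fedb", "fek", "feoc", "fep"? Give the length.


Words: fedb, fek, feoc, fep
  Position 0: all 'f' => match
  Position 1: all 'e' => match
  Position 2: ('d', 'k', 'o', 'p') => mismatch, stop
LCP = "fe" (length 2)

2


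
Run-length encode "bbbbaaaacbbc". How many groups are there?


Input: bbbbaaaacbbc
Scanning for consecutive runs:
  Group 1: 'b' x 4 (positions 0-3)
  Group 2: 'a' x 4 (positions 4-7)
  Group 3: 'c' x 1 (positions 8-8)
  Group 4: 'b' x 2 (positions 9-10)
  Group 5: 'c' x 1 (positions 11-11)
Total groups: 5

5


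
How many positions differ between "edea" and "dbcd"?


Comparing "edea" and "dbcd" position by position:
  Position 0: 'e' vs 'd' => DIFFER
  Position 1: 'd' vs 'b' => DIFFER
  Position 2: 'e' vs 'c' => DIFFER
  Position 3: 'a' vs 'd' => DIFFER
Positions that differ: 4

4


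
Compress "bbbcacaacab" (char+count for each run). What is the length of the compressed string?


Input: bbbcacaacab
Runs:
  'b' x 3 => "b3"
  'c' x 1 => "c1"
  'a' x 1 => "a1"
  'c' x 1 => "c1"
  'a' x 2 => "a2"
  'c' x 1 => "c1"
  'a' x 1 => "a1"
  'b' x 1 => "b1"
Compressed: "b3c1a1c1a2c1a1b1"
Compressed length: 16

16


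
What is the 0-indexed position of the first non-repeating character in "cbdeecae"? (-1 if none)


Input: cbdeecae
Character frequencies:
  'a': 1
  'b': 1
  'c': 2
  'd': 1
  'e': 3
Scanning left to right for freq == 1:
  Position 0 ('c'): freq=2, skip
  Position 1 ('b'): unique! => answer = 1

1


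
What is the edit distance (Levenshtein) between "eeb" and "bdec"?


Computing edit distance: "eeb" -> "bdec"
DP table:
           b    d    e    c
      0    1    2    3    4
  e   1    1    2    2    3
  e   2    2    2    2    3
  b   3    2    3    3    3
Edit distance = dp[3][4] = 3

3


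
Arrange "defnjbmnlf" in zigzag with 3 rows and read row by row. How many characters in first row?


Zigzag "defnjbmnlf" into 3 rows:
Placing characters:
  'd' => row 0
  'e' => row 1
  'f' => row 2
  'n' => row 1
  'j' => row 0
  'b' => row 1
  'm' => row 2
  'n' => row 1
  'l' => row 0
  'f' => row 1
Rows:
  Row 0: "djl"
  Row 1: "enbnf"
  Row 2: "fm"
First row length: 3

3


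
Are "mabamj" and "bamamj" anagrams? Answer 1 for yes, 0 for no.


Strings: "mabamj", "bamamj"
Sorted first:  aabjmm
Sorted second: aabjmm
Sorted forms match => anagrams

1


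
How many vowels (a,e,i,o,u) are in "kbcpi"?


Input: kbcpi
Checking each character:
  'k' at position 0: consonant
  'b' at position 1: consonant
  'c' at position 2: consonant
  'p' at position 3: consonant
  'i' at position 4: vowel (running total: 1)
Total vowels: 1

1


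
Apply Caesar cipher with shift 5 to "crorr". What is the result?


Caesar cipher: shift "crorr" by 5
  'c' (pos 2) + 5 = pos 7 = 'h'
  'r' (pos 17) + 5 = pos 22 = 'w'
  'o' (pos 14) + 5 = pos 19 = 't'
  'r' (pos 17) + 5 = pos 22 = 'w'
  'r' (pos 17) + 5 = pos 22 = 'w'
Result: hwtww

hwtww


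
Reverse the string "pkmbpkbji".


Input: pkmbpkbji
Reading characters right to left:
  Position 8: 'i'
  Position 7: 'j'
  Position 6: 'b'
  Position 5: 'k'
  Position 4: 'p'
  Position 3: 'b'
  Position 2: 'm'
  Position 1: 'k'
  Position 0: 'p'
Reversed: ijbkpbmkp

ijbkpbmkp


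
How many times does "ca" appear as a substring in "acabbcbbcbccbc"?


Searching for "ca" in "acabbcbbcbccbc"
Scanning each position:
  Position 0: "ac" => no
  Position 1: "ca" => MATCH
  Position 2: "ab" => no
  Position 3: "bb" => no
  Position 4: "bc" => no
  Position 5: "cb" => no
  Position 6: "bb" => no
  Position 7: "bc" => no
  Position 8: "cb" => no
  Position 9: "bc" => no
  Position 10: "cc" => no
  Position 11: "cb" => no
  Position 12: "bc" => no
Total occurrences: 1

1


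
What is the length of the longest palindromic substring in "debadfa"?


Input: "debadfa"
Checking substrings for palindromes:
  No multi-char palindromic substrings found
Longest palindromic substring: "d" with length 1

1


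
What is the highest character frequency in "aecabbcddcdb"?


Input: aecabbcddcdb
Character counts:
  'a': 2
  'b': 3
  'c': 3
  'd': 3
  'e': 1
Maximum frequency: 3

3


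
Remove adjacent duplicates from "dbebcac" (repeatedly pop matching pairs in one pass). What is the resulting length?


Input: dbebcac
Stack-based adjacent duplicate removal:
  Read 'd': push. Stack: d
  Read 'b': push. Stack: db
  Read 'e': push. Stack: dbe
  Read 'b': push. Stack: dbeb
  Read 'c': push. Stack: dbebc
  Read 'a': push. Stack: dbebca
  Read 'c': push. Stack: dbebcac
Final stack: "dbebcac" (length 7)

7


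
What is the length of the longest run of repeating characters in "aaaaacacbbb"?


Input: "aaaaacacbbb"
Scanning for longest run:
  Position 1 ('a'): continues run of 'a', length=2
  Position 2 ('a'): continues run of 'a', length=3
  Position 3 ('a'): continues run of 'a', length=4
  Position 4 ('a'): continues run of 'a', length=5
  Position 5 ('c'): new char, reset run to 1
  Position 6 ('a'): new char, reset run to 1
  Position 7 ('c'): new char, reset run to 1
  Position 8 ('b'): new char, reset run to 1
  Position 9 ('b'): continues run of 'b', length=2
  Position 10 ('b'): continues run of 'b', length=3
Longest run: 'a' with length 5

5


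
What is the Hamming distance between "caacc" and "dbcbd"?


Comparing "caacc" and "dbcbd" position by position:
  Position 0: 'c' vs 'd' => differ
  Position 1: 'a' vs 'b' => differ
  Position 2: 'a' vs 'c' => differ
  Position 3: 'c' vs 'b' => differ
  Position 4: 'c' vs 'd' => differ
Total differences (Hamming distance): 5

5


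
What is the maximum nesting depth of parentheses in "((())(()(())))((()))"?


Input: "((())(()(())))((()))"
Tracking depth:
  Position 0 '(': depth becomes 1
  Position 1 '(': depth becomes 2
  Position 2 '(': depth becomes 3
  Position 3 ')': depth becomes 2
  Position 4 ')': depth becomes 1
  Position 5 '(': depth becomes 2
  Position 6 '(': depth becomes 3
  Position 7 ')': depth becomes 2
  Position 8 '(': depth becomes 3
  Position 9 '(': depth becomes 4
  Position 10 ')': depth becomes 3
  Position 11 ')': depth becomes 2
  Position 12 ')': depth becomes 1
  Position 13 ')': depth becomes 0
  Position 14 '(': depth becomes 1
  Position 15 '(': depth becomes 2
  Position 16 '(': depth becomes 3
  Position 17 ')': depth becomes 2
  Position 18 ')': depth becomes 1
  Position 19 ')': depth becomes 0
Maximum depth reached: 4

4


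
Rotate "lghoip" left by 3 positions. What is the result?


Input: "lghoip", rotate left by 3
First 3 characters: "lgh"
Remaining characters: "oip"
Concatenate remaining + first: "oip" + "lgh" = "oiplgh"

oiplgh


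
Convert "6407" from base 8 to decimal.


Input: "6407" in base 8
Positional expansion:
  Digit '6' (value 6) x 8^3 = 3072
  Digit '4' (value 4) x 8^2 = 256
  Digit '0' (value 0) x 8^1 = 0
  Digit '7' (value 7) x 8^0 = 7
Sum = 3335

3335


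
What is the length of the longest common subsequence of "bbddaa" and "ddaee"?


LCS of "bbddaa" and "ddaee"
DP table:
           d    d    a    e    e
      0    0    0    0    0    0
  b   0    0    0    0    0    0
  b   0    0    0    0    0    0
  d   0    1    1    1    1    1
  d   0    1    2    2    2    2
  a   0    1    2    3    3    3
  a   0    1    2    3    3    3
LCS length = dp[6][5] = 3

3


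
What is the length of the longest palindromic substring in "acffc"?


Input: "acffc"
Checking substrings for palindromes:
  [1:5] "cffc" (len 4) => palindrome
  [2:4] "ff" (len 2) => palindrome
Longest palindromic substring: "cffc" with length 4

4


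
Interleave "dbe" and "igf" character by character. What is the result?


Interleaving "dbe" and "igf":
  Position 0: 'd' from first, 'i' from second => "di"
  Position 1: 'b' from first, 'g' from second => "bg"
  Position 2: 'e' from first, 'f' from second => "ef"
Result: dibgef

dibgef


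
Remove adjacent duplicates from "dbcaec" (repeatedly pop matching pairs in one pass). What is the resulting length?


Input: dbcaec
Stack-based adjacent duplicate removal:
  Read 'd': push. Stack: d
  Read 'b': push. Stack: db
  Read 'c': push. Stack: dbc
  Read 'a': push. Stack: dbca
  Read 'e': push. Stack: dbcae
  Read 'c': push. Stack: dbcaec
Final stack: "dbcaec" (length 6)

6


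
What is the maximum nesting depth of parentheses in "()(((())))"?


Input: "()(((())))"
Tracking depth:
  Position 0 '(': depth becomes 1
  Position 1 ')': depth becomes 0
  Position 2 '(': depth becomes 1
  Position 3 '(': depth becomes 2
  Position 4 '(': depth becomes 3
  Position 5 '(': depth becomes 4
  Position 6 ')': depth becomes 3
  Position 7 ')': depth becomes 2
  Position 8 ')': depth becomes 1
  Position 9 ')': depth becomes 0
Maximum depth reached: 4

4


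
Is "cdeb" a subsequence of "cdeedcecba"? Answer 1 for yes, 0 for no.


Check if "cdeb" is a subsequence of "cdeedcecba"
Greedy scan:
  Position 0 ('c'): matches sub[0] = 'c'
  Position 1 ('d'): matches sub[1] = 'd'
  Position 2 ('e'): matches sub[2] = 'e'
  Position 3 ('e'): no match needed
  Position 4 ('d'): no match needed
  Position 5 ('c'): no match needed
  Position 6 ('e'): no match needed
  Position 7 ('c'): no match needed
  Position 8 ('b'): matches sub[3] = 'b'
  Position 9 ('a'): no match needed
All 4 characters matched => is a subsequence

1


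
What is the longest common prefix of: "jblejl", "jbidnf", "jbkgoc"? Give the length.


Words: jblejl, jbidnf, jbkgoc
  Position 0: all 'j' => match
  Position 1: all 'b' => match
  Position 2: ('l', 'i', 'k') => mismatch, stop
LCP = "jb" (length 2)

2


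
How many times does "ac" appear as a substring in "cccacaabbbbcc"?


Searching for "ac" in "cccacaabbbbcc"
Scanning each position:
  Position 0: "cc" => no
  Position 1: "cc" => no
  Position 2: "ca" => no
  Position 3: "ac" => MATCH
  Position 4: "ca" => no
  Position 5: "aa" => no
  Position 6: "ab" => no
  Position 7: "bb" => no
  Position 8: "bb" => no
  Position 9: "bb" => no
  Position 10: "bc" => no
  Position 11: "cc" => no
Total occurrences: 1

1


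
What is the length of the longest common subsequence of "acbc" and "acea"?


LCS of "acbc" and "acea"
DP table:
           a    c    e    a
      0    0    0    0    0
  a   0    1    1    1    1
  c   0    1    2    2    2
  b   0    1    2    2    2
  c   0    1    2    2    2
LCS length = dp[4][4] = 2

2


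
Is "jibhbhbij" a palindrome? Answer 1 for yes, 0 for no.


Input: jibhbhbij
Reversed: jibhbhbij
  Compare pos 0 ('j') with pos 8 ('j'): match
  Compare pos 1 ('i') with pos 7 ('i'): match
  Compare pos 2 ('b') with pos 6 ('b'): match
  Compare pos 3 ('h') with pos 5 ('h'): match
Result: palindrome

1


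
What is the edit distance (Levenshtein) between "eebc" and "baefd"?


Computing edit distance: "eebc" -> "baefd"
DP table:
           b    a    e    f    d
      0    1    2    3    4    5
  e   1    1    2    2    3    4
  e   2    2    2    2    3    4
  b   3    2    3    3    3    4
  c   4    3    3    4    4    4
Edit distance = dp[4][5] = 4

4


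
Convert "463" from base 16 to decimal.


Input: "463" in base 16
Positional expansion:
  Digit '4' (value 4) x 16^2 = 1024
  Digit '6' (value 6) x 16^1 = 96
  Digit '3' (value 3) x 16^0 = 3
Sum = 1123

1123


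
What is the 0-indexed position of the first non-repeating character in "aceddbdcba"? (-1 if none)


Input: aceddbdcba
Character frequencies:
  'a': 2
  'b': 2
  'c': 2
  'd': 3
  'e': 1
Scanning left to right for freq == 1:
  Position 0 ('a'): freq=2, skip
  Position 1 ('c'): freq=2, skip
  Position 2 ('e'): unique! => answer = 2

2


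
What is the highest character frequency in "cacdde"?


Input: cacdde
Character counts:
  'a': 1
  'c': 2
  'd': 2
  'e': 1
Maximum frequency: 2

2


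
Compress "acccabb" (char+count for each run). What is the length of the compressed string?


Input: acccabb
Runs:
  'a' x 1 => "a1"
  'c' x 3 => "c3"
  'a' x 1 => "a1"
  'b' x 2 => "b2"
Compressed: "a1c3a1b2"
Compressed length: 8

8


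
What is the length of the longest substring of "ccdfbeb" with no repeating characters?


Input: "ccdfbeb"
Sliding window (track last position of each char):
  Position 0 ('c'): window [0,0] length 1 -- new best
  Position 1 ('c'): repeat (last at 0), move window start to 1
  Position 1 ('c'): window [1,1] length 1
  Position 2 ('d'): window [1,2] length 2 -- new best
  Position 3 ('f'): window [1,3] length 3 -- new best
  Position 4 ('b'): window [1,4] length 4 -- new best
  Position 5 ('e'): window [1,5] length 5 -- new best
  Position 6 ('b'): repeat (last at 4), move window start to 5
  Position 6 ('b'): window [5,6] length 2
Longest substring with no repeats: "cdfbe" with length 5

5


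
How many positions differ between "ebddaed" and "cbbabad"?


Comparing "ebddaed" and "cbbabad" position by position:
  Position 0: 'e' vs 'c' => DIFFER
  Position 1: 'b' vs 'b' => same
  Position 2: 'd' vs 'b' => DIFFER
  Position 3: 'd' vs 'a' => DIFFER
  Position 4: 'a' vs 'b' => DIFFER
  Position 5: 'e' vs 'a' => DIFFER
  Position 6: 'd' vs 'd' => same
Positions that differ: 5

5


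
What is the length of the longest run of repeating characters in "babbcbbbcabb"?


Input: "babbcbbbcabb"
Scanning for longest run:
  Position 1 ('a'): new char, reset run to 1
  Position 2 ('b'): new char, reset run to 1
  Position 3 ('b'): continues run of 'b', length=2
  Position 4 ('c'): new char, reset run to 1
  Position 5 ('b'): new char, reset run to 1
  Position 6 ('b'): continues run of 'b', length=2
  Position 7 ('b'): continues run of 'b', length=3
  Position 8 ('c'): new char, reset run to 1
  Position 9 ('a'): new char, reset run to 1
  Position 10 ('b'): new char, reset run to 1
  Position 11 ('b'): continues run of 'b', length=2
Longest run: 'b' with length 3

3


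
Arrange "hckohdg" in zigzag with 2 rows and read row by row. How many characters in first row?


Zigzag "hckohdg" into 2 rows:
Placing characters:
  'h' => row 0
  'c' => row 1
  'k' => row 0
  'o' => row 1
  'h' => row 0
  'd' => row 1
  'g' => row 0
Rows:
  Row 0: "hkhg"
  Row 1: "cod"
First row length: 4

4


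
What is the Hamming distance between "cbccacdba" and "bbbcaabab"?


Comparing "cbccacdba" and "bbbcaabab" position by position:
  Position 0: 'c' vs 'b' => differ
  Position 1: 'b' vs 'b' => same
  Position 2: 'c' vs 'b' => differ
  Position 3: 'c' vs 'c' => same
  Position 4: 'a' vs 'a' => same
  Position 5: 'c' vs 'a' => differ
  Position 6: 'd' vs 'b' => differ
  Position 7: 'b' vs 'a' => differ
  Position 8: 'a' vs 'b' => differ
Total differences (Hamming distance): 6

6


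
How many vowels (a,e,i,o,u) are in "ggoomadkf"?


Input: ggoomadkf
Checking each character:
  'g' at position 0: consonant
  'g' at position 1: consonant
  'o' at position 2: vowel (running total: 1)
  'o' at position 3: vowel (running total: 2)
  'm' at position 4: consonant
  'a' at position 5: vowel (running total: 3)
  'd' at position 6: consonant
  'k' at position 7: consonant
  'f' at position 8: consonant
Total vowels: 3

3


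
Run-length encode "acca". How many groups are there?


Input: acca
Scanning for consecutive runs:
  Group 1: 'a' x 1 (positions 0-0)
  Group 2: 'c' x 2 (positions 1-2)
  Group 3: 'a' x 1 (positions 3-3)
Total groups: 3

3


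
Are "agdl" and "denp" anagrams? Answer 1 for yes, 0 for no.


Strings: "agdl", "denp"
Sorted first:  adgl
Sorted second: denp
Differ at position 0: 'a' vs 'd' => not anagrams

0


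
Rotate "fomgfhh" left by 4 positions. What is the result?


Input: "fomgfhh", rotate left by 4
First 4 characters: "fomg"
Remaining characters: "fhh"
Concatenate remaining + first: "fhh" + "fomg" = "fhhfomg"

fhhfomg


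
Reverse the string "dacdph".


Input: dacdph
Reading characters right to left:
  Position 5: 'h'
  Position 4: 'p'
  Position 3: 'd'
  Position 2: 'c'
  Position 1: 'a'
  Position 0: 'd'
Reversed: hpdcad

hpdcad


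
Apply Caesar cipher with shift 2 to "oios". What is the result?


Caesar cipher: shift "oios" by 2
  'o' (pos 14) + 2 = pos 16 = 'q'
  'i' (pos 8) + 2 = pos 10 = 'k'
  'o' (pos 14) + 2 = pos 16 = 'q'
  's' (pos 18) + 2 = pos 20 = 'u'
Result: qkqu

qkqu


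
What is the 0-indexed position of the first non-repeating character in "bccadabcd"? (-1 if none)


Input: bccadabcd
Character frequencies:
  'a': 2
  'b': 2
  'c': 3
  'd': 2
Scanning left to right for freq == 1:
  Position 0 ('b'): freq=2, skip
  Position 1 ('c'): freq=3, skip
  Position 2 ('c'): freq=3, skip
  Position 3 ('a'): freq=2, skip
  Position 4 ('d'): freq=2, skip
  Position 5 ('a'): freq=2, skip
  Position 6 ('b'): freq=2, skip
  Position 7 ('c'): freq=3, skip
  Position 8 ('d'): freq=2, skip
  No unique character found => answer = -1

-1


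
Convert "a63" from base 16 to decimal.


Input: "a63" in base 16
Positional expansion:
  Digit 'a' (value 10) x 16^2 = 2560
  Digit '6' (value 6) x 16^1 = 96
  Digit '3' (value 3) x 16^0 = 3
Sum = 2659

2659


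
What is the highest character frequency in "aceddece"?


Input: aceddece
Character counts:
  'a': 1
  'c': 2
  'd': 2
  'e': 3
Maximum frequency: 3

3


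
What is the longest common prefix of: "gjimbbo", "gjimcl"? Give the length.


Words: gjimbbo, gjimcl
  Position 0: all 'g' => match
  Position 1: all 'j' => match
  Position 2: all 'i' => match
  Position 3: all 'm' => match
  Position 4: ('b', 'c') => mismatch, stop
LCP = "gjim" (length 4)

4


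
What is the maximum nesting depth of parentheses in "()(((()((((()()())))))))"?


Input: "()(((()((((()()())))))))"
Tracking depth:
  Position 0 '(': depth becomes 1
  Position 1 ')': depth becomes 0
  Position 2 '(': depth becomes 1
  Position 3 '(': depth becomes 2
  Position 4 '(': depth becomes 3
  Position 5 '(': depth becomes 4
  Position 6 ')': depth becomes 3
  Position 7 '(': depth becomes 4
  Position 8 '(': depth becomes 5
  Position 9 '(': depth becomes 6
  Position 10 '(': depth becomes 7
  Position 11 '(': depth becomes 8
  Position 12 ')': depth becomes 7
  Position 13 '(': depth becomes 8
  Position 14 ')': depth becomes 7
  Position 15 '(': depth becomes 8
  Position 16 ')': depth becomes 7
  Position 17 ')': depth becomes 6
  Position 18 ')': depth becomes 5
  Position 19 ')': depth becomes 4
  Position 20 ')': depth becomes 3
  Position 21 ')': depth becomes 2
  Position 22 ')': depth becomes 1
  Position 23 ')': depth becomes 0
Maximum depth reached: 8

8


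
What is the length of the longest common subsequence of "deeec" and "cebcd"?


LCS of "deeec" and "cebcd"
DP table:
           c    e    b    c    d
      0    0    0    0    0    0
  d   0    0    0    0    0    1
  e   0    0    1    1    1    1
  e   0    0    1    1    1    1
  e   0    0    1    1    1    1
  c   0    1    1    1    2    2
LCS length = dp[5][5] = 2

2


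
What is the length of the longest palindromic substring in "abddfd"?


Input: "abddfd"
Checking substrings for palindromes:
  [3:6] "dfd" (len 3) => palindrome
  [2:4] "dd" (len 2) => palindrome
Longest palindromic substring: "dfd" with length 3

3


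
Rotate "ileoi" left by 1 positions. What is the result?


Input: "ileoi", rotate left by 1
First 1 characters: "i"
Remaining characters: "leoi"
Concatenate remaining + first: "leoi" + "i" = "leoii"

leoii


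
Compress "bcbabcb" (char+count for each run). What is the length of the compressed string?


Input: bcbabcb
Runs:
  'b' x 1 => "b1"
  'c' x 1 => "c1"
  'b' x 1 => "b1"
  'a' x 1 => "a1"
  'b' x 1 => "b1"
  'c' x 1 => "c1"
  'b' x 1 => "b1"
Compressed: "b1c1b1a1b1c1b1"
Compressed length: 14

14


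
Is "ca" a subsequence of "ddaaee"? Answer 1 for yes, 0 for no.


Check if "ca" is a subsequence of "ddaaee"
Greedy scan:
  Position 0 ('d'): no match needed
  Position 1 ('d'): no match needed
  Position 2 ('a'): no match needed
  Position 3 ('a'): no match needed
  Position 4 ('e'): no match needed
  Position 5 ('e'): no match needed
Only matched 0/2 characters => not a subsequence

0


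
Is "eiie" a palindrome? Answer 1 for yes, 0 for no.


Input: eiie
Reversed: eiie
  Compare pos 0 ('e') with pos 3 ('e'): match
  Compare pos 1 ('i') with pos 2 ('i'): match
Result: palindrome

1


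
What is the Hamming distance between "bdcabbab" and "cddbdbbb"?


Comparing "bdcabbab" and "cddbdbbb" position by position:
  Position 0: 'b' vs 'c' => differ
  Position 1: 'd' vs 'd' => same
  Position 2: 'c' vs 'd' => differ
  Position 3: 'a' vs 'b' => differ
  Position 4: 'b' vs 'd' => differ
  Position 5: 'b' vs 'b' => same
  Position 6: 'a' vs 'b' => differ
  Position 7: 'b' vs 'b' => same
Total differences (Hamming distance): 5

5


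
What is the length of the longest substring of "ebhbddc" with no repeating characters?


Input: "ebhbddc"
Sliding window (track last position of each char):
  Position 0 ('e'): window [0,0] length 1 -- new best
  Position 1 ('b'): window [0,1] length 2 -- new best
  Position 2 ('h'): window [0,2] length 3 -- new best
  Position 3 ('b'): repeat (last at 1), move window start to 2
  Position 3 ('b'): window [2,3] length 2
  Position 4 ('d'): window [2,4] length 3
  Position 5 ('d'): repeat (last at 4), move window start to 5
  Position 5 ('d'): window [5,5] length 1
  Position 6 ('c'): window [5,6] length 2
Longest substring with no repeats: "ebh" with length 3

3


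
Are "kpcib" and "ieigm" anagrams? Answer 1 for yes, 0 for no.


Strings: "kpcib", "ieigm"
Sorted first:  bcikp
Sorted second: egiim
Differ at position 0: 'b' vs 'e' => not anagrams

0


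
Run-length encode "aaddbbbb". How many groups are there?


Input: aaddbbbb
Scanning for consecutive runs:
  Group 1: 'a' x 2 (positions 0-1)
  Group 2: 'd' x 2 (positions 2-3)
  Group 3: 'b' x 4 (positions 4-7)
Total groups: 3

3


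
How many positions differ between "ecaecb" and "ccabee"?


Comparing "ecaecb" and "ccabee" position by position:
  Position 0: 'e' vs 'c' => DIFFER
  Position 1: 'c' vs 'c' => same
  Position 2: 'a' vs 'a' => same
  Position 3: 'e' vs 'b' => DIFFER
  Position 4: 'c' vs 'e' => DIFFER
  Position 5: 'b' vs 'e' => DIFFER
Positions that differ: 4

4


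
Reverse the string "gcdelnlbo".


Input: gcdelnlbo
Reading characters right to left:
  Position 8: 'o'
  Position 7: 'b'
  Position 6: 'l'
  Position 5: 'n'
  Position 4: 'l'
  Position 3: 'e'
  Position 2: 'd'
  Position 1: 'c'
  Position 0: 'g'
Reversed: oblnledcg

oblnledcg


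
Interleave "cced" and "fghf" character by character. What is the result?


Interleaving "cced" and "fghf":
  Position 0: 'c' from first, 'f' from second => "cf"
  Position 1: 'c' from first, 'g' from second => "cg"
  Position 2: 'e' from first, 'h' from second => "eh"
  Position 3: 'd' from first, 'f' from second => "df"
Result: cfcgehdf

cfcgehdf


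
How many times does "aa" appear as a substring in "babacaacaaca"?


Searching for "aa" in "babacaacaaca"
Scanning each position:
  Position 0: "ba" => no
  Position 1: "ab" => no
  Position 2: "ba" => no
  Position 3: "ac" => no
  Position 4: "ca" => no
  Position 5: "aa" => MATCH
  Position 6: "ac" => no
  Position 7: "ca" => no
  Position 8: "aa" => MATCH
  Position 9: "ac" => no
  Position 10: "ca" => no
Total occurrences: 2

2


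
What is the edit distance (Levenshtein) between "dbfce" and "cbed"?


Computing edit distance: "dbfce" -> "cbed"
DP table:
           c    b    e    d
      0    1    2    3    4
  d   1    1    2    3    3
  b   2    2    1    2    3
  f   3    3    2    2    3
  c   4    3    3    3    3
  e   5    4    4    3    4
Edit distance = dp[5][4] = 4

4


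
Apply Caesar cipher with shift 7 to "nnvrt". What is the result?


Caesar cipher: shift "nnvrt" by 7
  'n' (pos 13) + 7 = pos 20 = 'u'
  'n' (pos 13) + 7 = pos 20 = 'u'
  'v' (pos 21) + 7 = pos 2 = 'c'
  'r' (pos 17) + 7 = pos 24 = 'y'
  't' (pos 19) + 7 = pos 0 = 'a'
Result: uucya

uucya


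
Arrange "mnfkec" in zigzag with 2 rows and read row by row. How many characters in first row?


Zigzag "mnfkec" into 2 rows:
Placing characters:
  'm' => row 0
  'n' => row 1
  'f' => row 0
  'k' => row 1
  'e' => row 0
  'c' => row 1
Rows:
  Row 0: "mfe"
  Row 1: "nkc"
First row length: 3

3


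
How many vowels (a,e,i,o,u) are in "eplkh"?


Input: eplkh
Checking each character:
  'e' at position 0: vowel (running total: 1)
  'p' at position 1: consonant
  'l' at position 2: consonant
  'k' at position 3: consonant
  'h' at position 4: consonant
Total vowels: 1

1


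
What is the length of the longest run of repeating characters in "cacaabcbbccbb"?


Input: "cacaabcbbccbb"
Scanning for longest run:
  Position 1 ('a'): new char, reset run to 1
  Position 2 ('c'): new char, reset run to 1
  Position 3 ('a'): new char, reset run to 1
  Position 4 ('a'): continues run of 'a', length=2
  Position 5 ('b'): new char, reset run to 1
  Position 6 ('c'): new char, reset run to 1
  Position 7 ('b'): new char, reset run to 1
  Position 8 ('b'): continues run of 'b', length=2
  Position 9 ('c'): new char, reset run to 1
  Position 10 ('c'): continues run of 'c', length=2
  Position 11 ('b'): new char, reset run to 1
  Position 12 ('b'): continues run of 'b', length=2
Longest run: 'a' with length 2

2


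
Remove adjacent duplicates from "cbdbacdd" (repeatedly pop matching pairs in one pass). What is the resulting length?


Input: cbdbacdd
Stack-based adjacent duplicate removal:
  Read 'c': push. Stack: c
  Read 'b': push. Stack: cb
  Read 'd': push. Stack: cbd
  Read 'b': push. Stack: cbdb
  Read 'a': push. Stack: cbdba
  Read 'c': push. Stack: cbdbac
  Read 'd': push. Stack: cbdbacd
  Read 'd': matches stack top 'd' => pop. Stack: cbdbac
Final stack: "cbdbac" (length 6)

6


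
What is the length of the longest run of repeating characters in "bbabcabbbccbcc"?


Input: "bbabcabbbccbcc"
Scanning for longest run:
  Position 1 ('b'): continues run of 'b', length=2
  Position 2 ('a'): new char, reset run to 1
  Position 3 ('b'): new char, reset run to 1
  Position 4 ('c'): new char, reset run to 1
  Position 5 ('a'): new char, reset run to 1
  Position 6 ('b'): new char, reset run to 1
  Position 7 ('b'): continues run of 'b', length=2
  Position 8 ('b'): continues run of 'b', length=3
  Position 9 ('c'): new char, reset run to 1
  Position 10 ('c'): continues run of 'c', length=2
  Position 11 ('b'): new char, reset run to 1
  Position 12 ('c'): new char, reset run to 1
  Position 13 ('c'): continues run of 'c', length=2
Longest run: 'b' with length 3

3


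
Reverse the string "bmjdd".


Input: bmjdd
Reading characters right to left:
  Position 4: 'd'
  Position 3: 'd'
  Position 2: 'j'
  Position 1: 'm'
  Position 0: 'b'
Reversed: ddjmb

ddjmb


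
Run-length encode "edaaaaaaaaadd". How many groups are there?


Input: edaaaaaaaaadd
Scanning for consecutive runs:
  Group 1: 'e' x 1 (positions 0-0)
  Group 2: 'd' x 1 (positions 1-1)
  Group 3: 'a' x 9 (positions 2-10)
  Group 4: 'd' x 2 (positions 11-12)
Total groups: 4

4


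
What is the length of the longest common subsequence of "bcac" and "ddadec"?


LCS of "bcac" and "ddadec"
DP table:
           d    d    a    d    e    c
      0    0    0    0    0    0    0
  b   0    0    0    0    0    0    0
  c   0    0    0    0    0    0    1
  a   0    0    0    1    1    1    1
  c   0    0    0    1    1    1    2
LCS length = dp[4][6] = 2

2


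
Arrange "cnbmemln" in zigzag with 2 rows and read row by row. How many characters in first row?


Zigzag "cnbmemln" into 2 rows:
Placing characters:
  'c' => row 0
  'n' => row 1
  'b' => row 0
  'm' => row 1
  'e' => row 0
  'm' => row 1
  'l' => row 0
  'n' => row 1
Rows:
  Row 0: "cbel"
  Row 1: "nmmn"
First row length: 4

4


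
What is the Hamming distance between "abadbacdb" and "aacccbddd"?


Comparing "abadbacdb" and "aacccbddd" position by position:
  Position 0: 'a' vs 'a' => same
  Position 1: 'b' vs 'a' => differ
  Position 2: 'a' vs 'c' => differ
  Position 3: 'd' vs 'c' => differ
  Position 4: 'b' vs 'c' => differ
  Position 5: 'a' vs 'b' => differ
  Position 6: 'c' vs 'd' => differ
  Position 7: 'd' vs 'd' => same
  Position 8: 'b' vs 'd' => differ
Total differences (Hamming distance): 7

7


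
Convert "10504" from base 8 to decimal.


Input: "10504" in base 8
Positional expansion:
  Digit '1' (value 1) x 8^4 = 4096
  Digit '0' (value 0) x 8^3 = 0
  Digit '5' (value 5) x 8^2 = 320
  Digit '0' (value 0) x 8^1 = 0
  Digit '4' (value 4) x 8^0 = 4
Sum = 4420

4420


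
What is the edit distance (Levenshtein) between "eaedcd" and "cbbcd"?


Computing edit distance: "eaedcd" -> "cbbcd"
DP table:
           c    b    b    c    d
      0    1    2    3    4    5
  e   1    1    2    3    4    5
  a   2    2    2    3    4    5
  e   3    3    3    3    4    5
  d   4    4    4    4    4    4
  c   5    4    5    5    4    5
  d   6    5    5    6    5    4
Edit distance = dp[6][5] = 4

4


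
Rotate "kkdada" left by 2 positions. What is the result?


Input: "kkdada", rotate left by 2
First 2 characters: "kk"
Remaining characters: "dada"
Concatenate remaining + first: "dada" + "kk" = "dadakk"

dadakk


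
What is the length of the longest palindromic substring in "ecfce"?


Input: "ecfce"
Checking substrings for palindromes:
  [0:5] "ecfce" (len 5) => palindrome
  [1:4] "cfc" (len 3) => palindrome
Longest palindromic substring: "ecfce" with length 5

5


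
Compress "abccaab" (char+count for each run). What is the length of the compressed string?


Input: abccaab
Runs:
  'a' x 1 => "a1"
  'b' x 1 => "b1"
  'c' x 2 => "c2"
  'a' x 2 => "a2"
  'b' x 1 => "b1"
Compressed: "a1b1c2a2b1"
Compressed length: 10

10


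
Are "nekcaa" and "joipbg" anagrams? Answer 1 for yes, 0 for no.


Strings: "nekcaa", "joipbg"
Sorted first:  aacekn
Sorted second: bgijop
Differ at position 0: 'a' vs 'b' => not anagrams

0


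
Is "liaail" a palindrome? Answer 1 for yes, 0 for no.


Input: liaail
Reversed: liaail
  Compare pos 0 ('l') with pos 5 ('l'): match
  Compare pos 1 ('i') with pos 4 ('i'): match
  Compare pos 2 ('a') with pos 3 ('a'): match
Result: palindrome

1


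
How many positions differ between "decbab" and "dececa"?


Comparing "decbab" and "dececa" position by position:
  Position 0: 'd' vs 'd' => same
  Position 1: 'e' vs 'e' => same
  Position 2: 'c' vs 'c' => same
  Position 3: 'b' vs 'e' => DIFFER
  Position 4: 'a' vs 'c' => DIFFER
  Position 5: 'b' vs 'a' => DIFFER
Positions that differ: 3

3


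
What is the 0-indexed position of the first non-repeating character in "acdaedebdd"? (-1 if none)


Input: acdaedebdd
Character frequencies:
  'a': 2
  'b': 1
  'c': 1
  'd': 4
  'e': 2
Scanning left to right for freq == 1:
  Position 0 ('a'): freq=2, skip
  Position 1 ('c'): unique! => answer = 1

1


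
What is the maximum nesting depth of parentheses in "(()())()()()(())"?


Input: "(()())()()()(())"
Tracking depth:
  Position 0 '(': depth becomes 1
  Position 1 '(': depth becomes 2
  Position 2 ')': depth becomes 1
  Position 3 '(': depth becomes 2
  Position 4 ')': depth becomes 1
  Position 5 ')': depth becomes 0
  Position 6 '(': depth becomes 1
  Position 7 ')': depth becomes 0
  Position 8 '(': depth becomes 1
  Position 9 ')': depth becomes 0
  Position 10 '(': depth becomes 1
  Position 11 ')': depth becomes 0
  Position 12 '(': depth becomes 1
  Position 13 '(': depth becomes 2
  Position 14 ')': depth becomes 1
  Position 15 ')': depth becomes 0
Maximum depth reached: 2

2


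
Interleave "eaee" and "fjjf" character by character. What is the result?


Interleaving "eaee" and "fjjf":
  Position 0: 'e' from first, 'f' from second => "ef"
  Position 1: 'a' from first, 'j' from second => "aj"
  Position 2: 'e' from first, 'j' from second => "ej"
  Position 3: 'e' from first, 'f' from second => "ef"
Result: efajejef

efajejef


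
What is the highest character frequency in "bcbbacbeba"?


Input: bcbbacbeba
Character counts:
  'a': 2
  'b': 5
  'c': 2
  'e': 1
Maximum frequency: 5

5


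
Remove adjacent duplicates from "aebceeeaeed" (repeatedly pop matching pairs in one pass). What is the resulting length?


Input: aebceeeaeed
Stack-based adjacent duplicate removal:
  Read 'a': push. Stack: a
  Read 'e': push. Stack: ae
  Read 'b': push. Stack: aeb
  Read 'c': push. Stack: aebc
  Read 'e': push. Stack: aebce
  Read 'e': matches stack top 'e' => pop. Stack: aebc
  Read 'e': push. Stack: aebce
  Read 'a': push. Stack: aebcea
  Read 'e': push. Stack: aebceae
  Read 'e': matches stack top 'e' => pop. Stack: aebcea
  Read 'd': push. Stack: aebcead
Final stack: "aebcead" (length 7)

7


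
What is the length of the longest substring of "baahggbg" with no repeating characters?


Input: "baahggbg"
Sliding window (track last position of each char):
  Position 0 ('b'): window [0,0] length 1 -- new best
  Position 1 ('a'): window [0,1] length 2 -- new best
  Position 2 ('a'): repeat (last at 1), move window start to 2
  Position 2 ('a'): window [2,2] length 1
  Position 3 ('h'): window [2,3] length 2
  Position 4 ('g'): window [2,4] length 3 -- new best
  Position 5 ('g'): repeat (last at 4), move window start to 5
  Position 5 ('g'): window [5,5] length 1
  Position 6 ('b'): window [5,6] length 2
  Position 7 ('g'): repeat (last at 5), move window start to 6
  Position 7 ('g'): window [6,7] length 2
Longest substring with no repeats: "ahg" with length 3

3


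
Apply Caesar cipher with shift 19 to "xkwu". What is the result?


Caesar cipher: shift "xkwu" by 19
  'x' (pos 23) + 19 = pos 16 = 'q'
  'k' (pos 10) + 19 = pos 3 = 'd'
  'w' (pos 22) + 19 = pos 15 = 'p'
  'u' (pos 20) + 19 = pos 13 = 'n'
Result: qdpn

qdpn
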